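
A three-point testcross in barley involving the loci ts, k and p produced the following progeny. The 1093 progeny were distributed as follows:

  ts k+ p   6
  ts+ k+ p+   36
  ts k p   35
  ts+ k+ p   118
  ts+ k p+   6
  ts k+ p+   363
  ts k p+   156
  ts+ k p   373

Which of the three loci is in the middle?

p

The two most frequent reciprocal classes, ts+ k p and ts k+ p+, are the parental types, so the F1 was ts+ k p / ts k+ p+.
The two rarest classes, ts+ k p+ and ts k+ p, are the double crossovers. Comparing them with the parentals, only the p allele has switched, so p is the middle locus and the order is k – p – ts.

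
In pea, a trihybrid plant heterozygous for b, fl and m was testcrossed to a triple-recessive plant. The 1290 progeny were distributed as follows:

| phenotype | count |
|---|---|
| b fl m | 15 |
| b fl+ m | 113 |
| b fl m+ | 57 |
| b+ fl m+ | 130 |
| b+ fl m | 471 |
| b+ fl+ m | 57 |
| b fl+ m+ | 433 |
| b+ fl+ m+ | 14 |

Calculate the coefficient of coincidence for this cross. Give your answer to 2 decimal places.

The two most frequent reciprocal classes, b+ fl m and b fl+ m+, are the parental types, so the F1 was b+ fl m / b fl+ m+.
The two rarest classes, b fl m and b+ fl+ m+, are the double crossovers. Comparing them with the parentals, only the b allele has switched, so b is the middle locus and the order is fl – b – m.
fl–b: (114 + 29)/1290 = 0.1109; b–m: (243 + 29)/1290 = 0.2109.
Expected DCO frequency = 0.1109 × 0.2109 ≈ 0.02339; observed = 29/1290 ≈ 0.02248.
Coefficient of coincidence = 0.02248/0.02339 ≈ 0.96.

0.96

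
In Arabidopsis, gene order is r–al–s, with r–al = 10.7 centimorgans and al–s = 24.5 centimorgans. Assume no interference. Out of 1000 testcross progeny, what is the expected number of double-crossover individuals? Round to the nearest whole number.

Map distances give recombination frequencies of 0.107 and 0.245 for the two intervals.
With no interference, expected double-crossover frequency = 0.107 × 0.245 = 0.02621.
Expected number = 0.02621 × 1000 = 26.21 ≈ 26.

26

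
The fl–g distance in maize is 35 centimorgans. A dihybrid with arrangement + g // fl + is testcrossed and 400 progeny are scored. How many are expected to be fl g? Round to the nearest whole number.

A map distance of 35 centimorgans corresponds to a recombination frequency of 0.350.
The F1 is + g / fl +, so fl g is a recombinant gamete class with expected frequency r/2 = 0.350/2 = 0.1750.
Expected number = 0.1750 × 400 = 70.00 ≈ 70.

70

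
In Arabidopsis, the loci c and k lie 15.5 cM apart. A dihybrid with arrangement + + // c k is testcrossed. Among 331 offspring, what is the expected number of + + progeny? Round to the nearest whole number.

A map distance of 15.5 cM corresponds to a recombination frequency of 0.155.
The F1 is + + / c k, so + + is a parental gamete class with expected frequency (1 − r)/2 = 0.845/2 = 0.4225.
Expected number = 0.4225 × 331 = 139.85 ≈ 140.

140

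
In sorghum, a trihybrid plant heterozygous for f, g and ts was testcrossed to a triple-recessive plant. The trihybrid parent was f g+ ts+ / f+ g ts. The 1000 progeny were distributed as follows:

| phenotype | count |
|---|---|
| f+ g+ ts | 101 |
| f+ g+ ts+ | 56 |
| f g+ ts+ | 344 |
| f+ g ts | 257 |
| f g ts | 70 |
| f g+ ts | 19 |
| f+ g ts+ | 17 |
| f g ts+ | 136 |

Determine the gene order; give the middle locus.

The two rarest classes, f g+ ts and f+ g ts+, are the double crossovers. Comparing them with the parentals, only the ts allele has switched, so ts is the middle locus and the order is g – ts – f.

ts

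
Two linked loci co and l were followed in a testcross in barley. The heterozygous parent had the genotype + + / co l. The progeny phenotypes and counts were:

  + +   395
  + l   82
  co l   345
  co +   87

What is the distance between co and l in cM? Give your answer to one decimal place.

18.6 cM

The recombinant classes are + l and co +: 82 + 87 = 169.
Recombination frequency = 169/909 = 0.1859 ≈ 18.6%, i.e. 18.6 cM.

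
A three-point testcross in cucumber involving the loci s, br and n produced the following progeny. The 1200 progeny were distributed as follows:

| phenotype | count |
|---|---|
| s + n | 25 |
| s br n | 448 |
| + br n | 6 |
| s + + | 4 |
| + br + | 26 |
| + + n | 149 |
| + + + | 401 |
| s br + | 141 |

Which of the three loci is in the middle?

The two most frequent reciprocal classes, s br n and + + +, are the parental types, so the F1 was s br n / + + +.
The two rarest classes, + br n and s + +, are the double crossovers. Comparing them with the parentals, only the s allele has switched, so s is the middle locus and the order is br – s – n.

s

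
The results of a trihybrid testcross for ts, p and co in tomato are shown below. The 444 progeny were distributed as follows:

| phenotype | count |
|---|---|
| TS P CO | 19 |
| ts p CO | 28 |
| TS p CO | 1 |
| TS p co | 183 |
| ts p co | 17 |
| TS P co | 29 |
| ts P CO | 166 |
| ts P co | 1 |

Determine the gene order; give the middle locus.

The two most frequent reciprocal classes, TS p co and ts P CO, are the parental types, so the F1 was TS p co / ts P CO.
The two rarest classes, TS p CO and ts P co, are the double crossovers. Comparing them with the parentals, only the co allele has switched, so co is the middle locus and the order is p – co – ts.

co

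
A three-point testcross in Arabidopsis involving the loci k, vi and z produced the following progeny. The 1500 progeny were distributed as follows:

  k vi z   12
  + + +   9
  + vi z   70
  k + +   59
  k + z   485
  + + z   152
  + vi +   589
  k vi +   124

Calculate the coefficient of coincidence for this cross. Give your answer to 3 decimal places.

0.707

The two most frequent reciprocal classes, k + z and + vi +, are the parental types, so the F1 was k + z / + vi +.
The two rarest classes, k vi z and + + +, are the double crossovers. Comparing them with the parentals, only the vi allele has switched, so vi is the middle locus and the order is k – vi – z.
k–vi: (276 + 21)/1500 = 0.1980; vi–z: (129 + 21)/1500 = 0.1000.
Expected DCO frequency = 0.1980 × 0.1000 ≈ 0.01980; observed = 21/1500 ≈ 0.01400.
Coefficient of coincidence = 0.01400/0.01980 ≈ 0.707.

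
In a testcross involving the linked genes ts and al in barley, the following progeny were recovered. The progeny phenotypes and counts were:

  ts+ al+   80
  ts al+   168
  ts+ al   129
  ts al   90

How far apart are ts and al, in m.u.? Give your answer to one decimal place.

36.4 m.u.

The two most frequent classes, ts+ al (129) and ts al+ (168), are the parental types, so the F1 was ts+ al / ts al+.
The recombinant classes are ts+ al+ and ts al: 80 + 90 = 170.
Recombination frequency = 170/467 = 0.3640 ≈ 36.4%, i.e. 36.4 m.u.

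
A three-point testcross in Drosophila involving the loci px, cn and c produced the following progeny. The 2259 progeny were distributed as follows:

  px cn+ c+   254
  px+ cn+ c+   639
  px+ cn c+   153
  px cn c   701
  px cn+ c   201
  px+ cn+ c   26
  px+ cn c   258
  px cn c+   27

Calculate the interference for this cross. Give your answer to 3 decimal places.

The two most frequent reciprocal classes, px+ cn+ c+ and px cn c, are the parental types, so the F1 was px+ cn+ c+ / px cn c.
The two rarest classes, px+ cn+ c and px cn c+, are the double crossovers. Comparing them with the parentals, only the c allele has switched, so c is the middle locus and the order is cn – c – px.
cn–c: (354 + 53)/2259 = 0.1802; c–px: (512 + 53)/2259 = 0.2501.
Expected DCO frequency = 0.1802 × 0.2501 ≈ 0.04507; observed = 53/2259 ≈ 0.02346.
Coefficient of coincidence = 0.02346/0.04507 ≈ 0.521; interference = 1 − 0.521 = 0.479.

0.479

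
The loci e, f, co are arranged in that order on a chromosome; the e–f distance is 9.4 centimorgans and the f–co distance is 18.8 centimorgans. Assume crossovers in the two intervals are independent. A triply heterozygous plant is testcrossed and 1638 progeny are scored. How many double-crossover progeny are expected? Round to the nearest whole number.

Map distances give recombination frequencies of 0.094 and 0.188 for the two intervals.
With no interference, expected double-crossover frequency = 0.094 × 0.188 = 0.01767.
Expected number = 0.01767 × 1638 = 28.95 ≈ 29.

29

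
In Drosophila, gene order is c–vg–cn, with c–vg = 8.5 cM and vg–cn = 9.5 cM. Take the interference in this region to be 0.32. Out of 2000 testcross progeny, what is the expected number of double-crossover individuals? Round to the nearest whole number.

11

Map distances give recombination frequencies of 0.085 and 0.095 for the two intervals.
With interference 0.32 (so coincidence = 0.68), expected double-crossover frequency = 0.085 × 0.095 × 0.68 = 0.00549.
Expected number = 0.00549 × 2000 = 10.98 ≈ 11.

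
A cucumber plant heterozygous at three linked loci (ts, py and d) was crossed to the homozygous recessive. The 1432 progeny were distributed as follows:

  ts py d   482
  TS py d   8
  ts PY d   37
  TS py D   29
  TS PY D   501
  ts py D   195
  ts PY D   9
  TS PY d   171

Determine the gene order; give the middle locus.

The two most frequent reciprocal classes, TS PY D and ts py d, are the parental types, so the F1 was TS PY D / ts py d.
The two rarest classes, ts PY D and TS py d, are the double crossovers. Comparing them with the parentals, only the ts allele has switched, so ts is the middle locus and the order is py – ts – d.

ts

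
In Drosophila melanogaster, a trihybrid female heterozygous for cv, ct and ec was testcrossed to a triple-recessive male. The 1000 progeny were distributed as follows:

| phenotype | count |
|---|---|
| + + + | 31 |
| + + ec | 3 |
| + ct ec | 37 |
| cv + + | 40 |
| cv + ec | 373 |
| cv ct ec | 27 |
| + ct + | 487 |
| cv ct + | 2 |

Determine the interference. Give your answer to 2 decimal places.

0.03

The two most frequent reciprocal classes, + ct + and cv + ec, are the parental types, so the F1 was + ct + / cv + ec.
The two rarest classes, cv ct + and + + ec, are the double crossovers. Comparing them with the parentals, only the cv allele has switched, so cv is the middle locus and the order is ec – cv – ct.
ec–cv: (77 + 5)/1000 = 0.0820; cv–ct: (58 + 5)/1000 = 0.0630.
Expected DCO frequency = 0.0820 × 0.0630 ≈ 0.00517; observed = 5/1000 ≈ 0.00500.
Coefficient of coincidence = 0.00500/0.00517 ≈ 0.97; interference = 1 − 0.97 = 0.03.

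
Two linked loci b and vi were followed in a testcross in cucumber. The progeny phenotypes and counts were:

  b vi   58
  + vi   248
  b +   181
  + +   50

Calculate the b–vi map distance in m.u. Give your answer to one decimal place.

20.1 m.u.

The two most frequent classes, + vi (248) and b + (181), are the parental types, so the F1 was + vi / b +.
The recombinant classes are + + and b vi: 50 + 58 = 108.
Recombination frequency = 108/537 = 0.2011 ≈ 20.1%, i.e. 20.1 m.u.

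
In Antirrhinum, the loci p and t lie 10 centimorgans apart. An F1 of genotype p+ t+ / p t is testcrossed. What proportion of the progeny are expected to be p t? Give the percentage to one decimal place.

A map distance of 10 centimorgans corresponds to a recombination frequency of 0.100.
The F1 is p+ t+ / p t, so p t is a parental gamete class with expected frequency (1 − r)/2 = 0.900/2 = 0.4500.
That is 0.4500 = 45.0% of the progeny.

45.0%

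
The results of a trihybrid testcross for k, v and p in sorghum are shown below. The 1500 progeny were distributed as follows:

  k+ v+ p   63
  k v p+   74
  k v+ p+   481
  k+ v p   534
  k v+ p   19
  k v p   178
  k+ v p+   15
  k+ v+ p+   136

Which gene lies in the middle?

The two most frequent reciprocal classes, k v+ p+ and k+ v p, are the parental types, so the F1 was k v+ p+ / k+ v p.
The two rarest classes, k v+ p and k+ v p+, are the double crossovers. Comparing them with the parentals, only the p allele has switched, so p is the middle locus and the order is k – p – v.

p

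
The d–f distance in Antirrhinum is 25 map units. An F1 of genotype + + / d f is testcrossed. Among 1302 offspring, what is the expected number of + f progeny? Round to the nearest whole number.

163

A map distance of 25 map units corresponds to a recombination frequency of 0.250.
The F1 is + + / d f, so + f is a recombinant gamete class with expected frequency r/2 = 0.250/2 = 0.1250.
Expected number = 0.1250 × 1302 = 162.75 ≈ 163.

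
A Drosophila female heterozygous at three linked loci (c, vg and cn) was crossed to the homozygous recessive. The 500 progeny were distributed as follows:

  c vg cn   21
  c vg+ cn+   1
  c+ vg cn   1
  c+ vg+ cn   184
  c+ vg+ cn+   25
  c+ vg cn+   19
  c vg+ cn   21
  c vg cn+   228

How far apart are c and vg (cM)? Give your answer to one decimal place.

8.4 cM

The two most frequent reciprocal classes, c vg cn+ and c+ vg+ cn, are the parental types, so the F1 was c vg cn+ / c+ vg+ cn.
The two rarest classes, c vg+ cn+ and c+ vg cn, are the double crossovers. Comparing them with the parentals, only the vg allele has switched, so vg is the middle locus and the order is c – vg – cn.
Crossovers in the c–vg interval produce the single-crossover classes c+ vg cn+ and c vg+ cn (19 + 21 = 40) plus the double crossovers (2).
RF(c–vg) = (40 + 2) / 500 = 42/500 = 0.0840 → 8.4 cM.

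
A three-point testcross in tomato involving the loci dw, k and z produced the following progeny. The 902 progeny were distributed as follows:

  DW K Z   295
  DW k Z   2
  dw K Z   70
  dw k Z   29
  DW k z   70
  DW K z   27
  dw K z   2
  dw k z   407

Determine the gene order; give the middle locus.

k

The two most frequent reciprocal classes, DW K Z and dw k z, are the parental types, so the F1 was DW K Z / dw k z.
The two rarest classes, DW k Z and dw K z, are the double crossovers. Comparing them with the parentals, only the k allele has switched, so k is the middle locus and the order is z – k – dw.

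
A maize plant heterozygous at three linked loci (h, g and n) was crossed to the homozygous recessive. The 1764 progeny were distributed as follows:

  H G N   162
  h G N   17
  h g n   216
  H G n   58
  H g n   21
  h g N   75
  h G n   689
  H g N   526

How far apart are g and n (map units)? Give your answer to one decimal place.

The two most frequent reciprocal classes, H g N and h G n, are the parental types, so the F1 was H g N / h G n.
The two rarest classes, H g n and h G N, are the double crossovers. Comparing them with the parentals, only the n allele has switched, so n is the middle locus and the order is h – n – g.
Crossovers in the n–g interval produce the single-crossover classes H G N and h g n (162 + 216 = 378) plus the double crossovers (38).
RF(n–g) = (378 + 38) / 1764 = 416/1764 = 0.2358 → 23.6 map units.

23.6 map units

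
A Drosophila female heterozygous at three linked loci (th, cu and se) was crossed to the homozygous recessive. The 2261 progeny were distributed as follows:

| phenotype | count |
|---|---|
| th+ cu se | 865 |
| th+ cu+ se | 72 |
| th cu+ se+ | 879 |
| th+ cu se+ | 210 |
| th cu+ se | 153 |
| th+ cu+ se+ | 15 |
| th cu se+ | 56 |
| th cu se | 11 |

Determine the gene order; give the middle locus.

The two most frequent reciprocal classes, th cu+ se+ and th+ cu se, are the parental types, so the F1 was th cu+ se+ / th+ cu se.
The two rarest classes, th+ cu+ se+ and th cu se, are the double crossovers. Comparing them with the parentals, only the th allele has switched, so th is the middle locus and the order is cu – th – se.

th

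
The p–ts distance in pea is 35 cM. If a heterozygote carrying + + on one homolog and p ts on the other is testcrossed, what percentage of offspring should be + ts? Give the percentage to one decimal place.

A map distance of 35 cM corresponds to a recombination frequency of 0.350.
The F1 is + + / p ts, so + ts is a recombinant gamete class with expected frequency r/2 = 0.350/2 = 0.1750.
That is 0.1750 = 17.5% of the progeny.

17.5%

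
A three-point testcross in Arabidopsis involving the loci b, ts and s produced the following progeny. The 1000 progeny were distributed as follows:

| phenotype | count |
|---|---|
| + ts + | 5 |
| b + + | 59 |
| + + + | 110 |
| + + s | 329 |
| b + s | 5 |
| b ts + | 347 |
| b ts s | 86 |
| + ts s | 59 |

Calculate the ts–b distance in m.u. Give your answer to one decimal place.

12.8 m.u.

The two most frequent reciprocal classes, b ts + and + + s, are the parental types, so the F1 was b ts + / + + s.
The two rarest classes, + ts + and b + s, are the double crossovers. Comparing them with the parentals, only the b allele has switched, so b is the middle locus and the order is s – b – ts.
Crossovers in the b–ts interval produce the single-crossover classes b + + and + ts s (59 + 59 = 118) plus the double crossovers (10).
RF(b–ts) = (118 + 10) / 1000 = 128/1000 = 0.1280 → 12.8 m.u.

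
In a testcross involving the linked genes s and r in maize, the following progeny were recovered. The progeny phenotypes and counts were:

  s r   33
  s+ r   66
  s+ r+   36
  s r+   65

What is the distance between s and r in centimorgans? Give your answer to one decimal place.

34.5 centimorgans

The two most frequent classes, s+ r (66) and s r+ (65), are the parental types, so the F1 was s+ r / s r+.
The recombinant classes are s+ r+ and s r: 36 + 33 = 69.
Recombination frequency = 69/200 = 0.3450 ≈ 34.5%, i.e. 34.5 centimorgans.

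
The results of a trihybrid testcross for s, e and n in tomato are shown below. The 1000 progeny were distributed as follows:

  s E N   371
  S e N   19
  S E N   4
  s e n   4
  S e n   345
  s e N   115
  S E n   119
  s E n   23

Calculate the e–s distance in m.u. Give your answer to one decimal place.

The two most frequent reciprocal classes, s E N and S e n, are the parental types, so the F1 was s E N / S e n.
The two rarest classes, S E N and s e n, are the double crossovers. Comparing them with the parentals, only the s allele has switched, so s is the middle locus and the order is n – s – e.
Crossovers in the s–e interval produce the single-crossover classes s e N and S E n (115 + 119 = 234) plus the double crossovers (8).
RF(s–e) = (234 + 8) / 1000 = 242/1000 = 0.2420 → 24.2 m.u.

24.2 m.u.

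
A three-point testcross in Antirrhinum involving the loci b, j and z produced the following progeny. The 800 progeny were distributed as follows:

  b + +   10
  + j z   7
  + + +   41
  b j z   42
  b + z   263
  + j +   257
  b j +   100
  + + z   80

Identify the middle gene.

z

The two most frequent reciprocal classes, b + z and + j +, are the parental types, so the F1 was b + z / + j +.
The two rarest classes, b + + and + j z, are the double crossovers. Comparing them with the parentals, only the z allele has switched, so z is the middle locus and the order is j – z – b.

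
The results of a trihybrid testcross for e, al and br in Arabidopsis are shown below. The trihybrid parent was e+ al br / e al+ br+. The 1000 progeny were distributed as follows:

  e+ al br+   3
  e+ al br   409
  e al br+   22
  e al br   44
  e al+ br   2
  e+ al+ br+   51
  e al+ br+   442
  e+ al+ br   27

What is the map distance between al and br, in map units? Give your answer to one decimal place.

5.4 map units

The two rarest classes, e+ al br+ and e al+ br, are the double crossovers. Comparing them with the parentals, only the br allele has switched, so br is the middle locus and the order is e – br – al.
Crossovers in the br–al interval produce the single-crossover classes e+ al+ br and e al br+ (27 + 22 = 49) plus the double crossovers (5).
RF(br–al) = (49 + 5) / 1000 = 54/1000 = 0.0540 → 5.4 map units.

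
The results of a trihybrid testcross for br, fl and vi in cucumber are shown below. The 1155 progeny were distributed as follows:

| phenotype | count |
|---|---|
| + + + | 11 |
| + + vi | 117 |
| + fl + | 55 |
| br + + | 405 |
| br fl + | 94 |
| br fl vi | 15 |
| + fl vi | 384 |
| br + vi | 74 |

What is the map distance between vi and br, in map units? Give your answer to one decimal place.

The two most frequent reciprocal classes, br + + and + fl vi, are the parental types, so the F1 was br + + / + fl vi.
The two rarest classes, + + + and br fl vi, are the double crossovers. Comparing them with the parentals, only the br allele has switched, so br is the middle locus and the order is vi – br – fl.
Crossovers in the vi–br interval produce the single-crossover classes br + vi and + fl + (74 + 55 = 129) plus the double crossovers (26).
RF(vi–br) = (129 + 26) / 1155 = 155/1155 = 0.1342 → 13.4 map units.

13.4 map units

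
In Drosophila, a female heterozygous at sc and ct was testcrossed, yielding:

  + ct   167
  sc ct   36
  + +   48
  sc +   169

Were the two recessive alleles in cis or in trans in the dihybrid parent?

trans

The two most frequent classes are + ct (167) and sc + (169); these are the parental (non-recombinant) types.
So the F1 carried + ct on one chromosome and sc + on the other — the recessive alleles are on opposite chromosomes (trans / repulsion).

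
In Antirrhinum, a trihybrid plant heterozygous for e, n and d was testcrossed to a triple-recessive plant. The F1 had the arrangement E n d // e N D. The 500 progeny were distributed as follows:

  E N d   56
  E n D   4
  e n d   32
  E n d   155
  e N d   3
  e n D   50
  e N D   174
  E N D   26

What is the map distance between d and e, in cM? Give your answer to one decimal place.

13.0 cM

The two rarest classes, E n D and e N d, are the double crossovers. Comparing them with the parentals, only the d allele has switched, so d is the middle locus and the order is n – d – e.
Crossovers in the d–e interval produce the single-crossover classes e n d and E N D (32 + 26 = 58) plus the double crossovers (7).
RF(d–e) = (58 + 7) / 500 = 65/500 = 0.1300 → 13.0 cM.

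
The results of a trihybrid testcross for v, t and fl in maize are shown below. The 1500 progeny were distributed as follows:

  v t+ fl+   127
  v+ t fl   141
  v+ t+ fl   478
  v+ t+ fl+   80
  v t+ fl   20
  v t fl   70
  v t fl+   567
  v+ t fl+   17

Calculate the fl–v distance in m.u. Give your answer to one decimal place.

12.5 m.u.

The two most frequent reciprocal classes, v t fl+ and v+ t+ fl, are the parental types, so the F1 was v t fl+ / v+ t+ fl.
The two rarest classes, v+ t fl+ and v t+ fl, are the double crossovers. Comparing them with the parentals, only the v allele has switched, so v is the middle locus and the order is fl – v – t.
Crossovers in the fl–v interval produce the single-crossover classes v t fl and v+ t+ fl+ (70 + 80 = 150) plus the double crossovers (37).
RF(fl–v) = (150 + 37) / 1500 = 187/1500 = 0.1247 → 12.5 m.u.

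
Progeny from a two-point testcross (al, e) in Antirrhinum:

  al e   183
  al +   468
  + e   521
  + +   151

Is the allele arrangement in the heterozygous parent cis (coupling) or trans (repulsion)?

trans

The two most frequent classes are + e (521) and al + (468); these are the parental (non-recombinant) types.
So the F1 carried + e on one chromosome and al + on the other — the recessive alleles are on opposite chromosomes (trans / repulsion).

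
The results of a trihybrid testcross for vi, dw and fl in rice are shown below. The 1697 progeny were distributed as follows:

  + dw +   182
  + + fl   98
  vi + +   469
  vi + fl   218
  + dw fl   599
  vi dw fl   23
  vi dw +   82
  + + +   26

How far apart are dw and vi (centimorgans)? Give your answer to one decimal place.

13.5 centimorgans

The two most frequent reciprocal classes, + dw fl and vi + +, are the parental types, so the F1 was + dw fl / vi + +.
The two rarest classes, vi dw fl and + + +, are the double crossovers. Comparing them with the parentals, only the vi allele has switched, so vi is the middle locus and the order is dw – vi – fl.
Crossovers in the dw–vi interval produce the single-crossover classes + + fl and vi dw + (98 + 82 = 180) plus the double crossovers (49).
RF(dw–vi) = (180 + 49) / 1697 = 229/1697 = 0.1349 → 13.5 centimorgans.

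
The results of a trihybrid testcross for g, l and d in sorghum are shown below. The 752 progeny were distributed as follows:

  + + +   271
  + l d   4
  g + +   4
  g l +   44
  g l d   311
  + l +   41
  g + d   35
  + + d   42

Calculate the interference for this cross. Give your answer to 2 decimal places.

The two most frequent reciprocal classes, + + + and g l d, are the parental types, so the F1 was + + + / g l d.
The two rarest classes, g + + and + l d, are the double crossovers. Comparing them with the parentals, only the g allele has switched, so g is the middle locus and the order is d – g – l.
d–g: (86 + 8)/752 = 0.1250; g–l: (76 + 8)/752 = 0.1117.
Expected DCO frequency = 0.1250 × 0.1117 ≈ 0.01396; observed = 8/752 ≈ 0.01064.
Coefficient of coincidence = 0.01064/0.01396 ≈ 0.76; interference = 1 − 0.76 = 0.24.

0.24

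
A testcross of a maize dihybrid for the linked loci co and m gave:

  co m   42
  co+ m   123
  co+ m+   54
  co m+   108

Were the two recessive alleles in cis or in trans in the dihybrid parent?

trans

The two most frequent classes are co+ m (123) and co m+ (108); these are the parental (non-recombinant) types.
So the F1 carried co+ m on one chromosome and co m+ on the other — the recessive alleles are on opposite chromosomes (trans / repulsion).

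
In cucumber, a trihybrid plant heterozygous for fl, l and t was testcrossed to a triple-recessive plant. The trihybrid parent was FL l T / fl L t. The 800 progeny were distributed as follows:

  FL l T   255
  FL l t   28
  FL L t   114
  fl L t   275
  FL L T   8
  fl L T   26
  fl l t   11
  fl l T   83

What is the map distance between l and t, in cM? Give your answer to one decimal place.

9.1 cM

The two rarest classes, FL L T and fl l t, are the double crossovers. Comparing them with the parentals, only the l allele has switched, so l is the middle locus and the order is fl – l – t.
Crossovers in the l–t interval produce the single-crossover classes FL l t and fl L T (28 + 26 = 54) plus the double crossovers (19).
RF(l–t) = (54 + 19) / 800 = 73/800 = 0.0912 → 9.1 cM.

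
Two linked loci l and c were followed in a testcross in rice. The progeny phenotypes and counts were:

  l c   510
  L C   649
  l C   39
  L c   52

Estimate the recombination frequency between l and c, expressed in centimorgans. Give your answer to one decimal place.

7.3 centimorgans

The two most frequent classes, L C (649) and l c (510), are the parental types, so the F1 was L C / l c.
The recombinant classes are L c and l C: 52 + 39 = 91.
Recombination frequency = 91/1250 = 0.0728 ≈ 7.3%, i.e. 7.3 centimorgans.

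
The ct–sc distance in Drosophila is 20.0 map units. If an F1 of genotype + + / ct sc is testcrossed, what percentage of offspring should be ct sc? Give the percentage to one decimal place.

A map distance of 20.0 map units corresponds to a recombination frequency of 0.200.
The F1 is + + / ct sc, so ct sc is a parental gamete class with expected frequency (1 − r)/2 = 0.800/2 = 0.4000.
That is 0.4000 = 40.0% of the progeny.

40.0%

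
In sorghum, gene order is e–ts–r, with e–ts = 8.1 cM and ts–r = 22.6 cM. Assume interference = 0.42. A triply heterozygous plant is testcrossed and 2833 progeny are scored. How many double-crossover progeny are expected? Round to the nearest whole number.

30

Map distances give recombination frequencies of 0.081 and 0.226 for the two intervals.
With interference 0.42 (so coincidence = 0.58), expected double-crossover frequency = 0.081 × 0.226 × 0.58 = 0.01062.
Expected number = 0.01062 × 2833 = 30.08 ≈ 30.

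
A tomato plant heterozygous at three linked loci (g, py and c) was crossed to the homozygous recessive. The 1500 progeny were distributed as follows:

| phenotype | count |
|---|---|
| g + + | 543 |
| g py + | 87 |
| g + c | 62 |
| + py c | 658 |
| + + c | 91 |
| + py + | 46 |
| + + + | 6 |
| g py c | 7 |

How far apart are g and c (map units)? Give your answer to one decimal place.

The two most frequent reciprocal classes, + py c and g + +, are the parental types, so the F1 was + py c / g + +.
The two rarest classes, g py c and + + +, are the double crossovers. Comparing them with the parentals, only the g allele has switched, so g is the middle locus and the order is py – g – c.
Crossovers in the g–c interval produce the single-crossover classes + py + and g + c (46 + 62 = 108) plus the double crossovers (13).
RF(g–c) = (108 + 13) / 1500 = 121/1500 = 0.0807 → 8.1 map units.

8.1 map units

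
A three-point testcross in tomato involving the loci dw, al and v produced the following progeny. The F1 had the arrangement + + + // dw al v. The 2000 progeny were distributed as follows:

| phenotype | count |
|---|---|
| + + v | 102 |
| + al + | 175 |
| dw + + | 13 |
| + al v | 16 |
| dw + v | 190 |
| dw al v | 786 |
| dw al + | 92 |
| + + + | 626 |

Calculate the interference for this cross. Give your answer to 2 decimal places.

The two rarest classes, dw + + and + al v, are the double crossovers. Comparing them with the parentals, only the dw allele has switched, so dw is the middle locus and the order is v – dw – al.
v–dw: (194 + 29)/2000 = 0.1115; dw–al: (365 + 29)/2000 = 0.1970.
Expected DCO frequency = 0.1115 × 0.1970 ≈ 0.02197; observed = 29/2000 ≈ 0.01450.
Coefficient of coincidence = 0.01450/0.02197 ≈ 0.66; interference = 1 − 0.66 = 0.34.

0.34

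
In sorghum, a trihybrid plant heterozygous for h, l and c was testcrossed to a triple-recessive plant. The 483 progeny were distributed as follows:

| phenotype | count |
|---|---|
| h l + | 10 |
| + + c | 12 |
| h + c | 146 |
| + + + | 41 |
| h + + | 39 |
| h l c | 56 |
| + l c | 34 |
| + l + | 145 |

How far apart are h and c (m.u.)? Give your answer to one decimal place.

19.7 m.u.

The two most frequent reciprocal classes, + l + and h + c, are the parental types, so the F1 was + l + / h + c.
The two rarest classes, h l + and + + c, are the double crossovers. Comparing them with the parentals, only the h allele has switched, so h is the middle locus and the order is l – h – c.
Crossovers in the h–c interval produce the single-crossover classes + l c and h + + (34 + 39 = 73) plus the double crossovers (22).
RF(h–c) = (73 + 22) / 483 = 95/483 = 0.1967 → 19.7 m.u.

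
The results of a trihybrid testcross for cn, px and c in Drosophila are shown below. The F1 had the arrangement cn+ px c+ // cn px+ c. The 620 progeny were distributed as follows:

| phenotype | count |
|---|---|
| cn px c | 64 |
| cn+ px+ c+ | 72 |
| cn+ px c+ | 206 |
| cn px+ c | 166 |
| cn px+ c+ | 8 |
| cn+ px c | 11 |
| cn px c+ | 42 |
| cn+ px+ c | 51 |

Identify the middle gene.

c

The two rarest classes, cn+ px c and cn px+ c+, are the double crossovers. Comparing them with the parentals, only the c allele has switched, so c is the middle locus and the order is px – c – cn.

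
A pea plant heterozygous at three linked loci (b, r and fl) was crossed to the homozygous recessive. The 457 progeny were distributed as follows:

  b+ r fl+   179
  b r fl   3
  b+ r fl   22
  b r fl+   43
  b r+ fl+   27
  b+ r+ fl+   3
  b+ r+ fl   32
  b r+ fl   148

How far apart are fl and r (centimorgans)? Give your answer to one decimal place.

12.0 centimorgans

The two most frequent reciprocal classes, b+ r fl+ and b r+ fl, are the parental types, so the F1 was b+ r fl+ / b r+ fl.
The two rarest classes, b+ r+ fl+ and b r fl, are the double crossovers. Comparing them with the parentals, only the r allele has switched, so r is the middle locus and the order is b – r – fl.
Crossovers in the r–fl interval produce the single-crossover classes b+ r fl and b r+ fl+ (22 + 27 = 49) plus the double crossovers (6).
RF(r–fl) = (49 + 6) / 457 = 55/457 = 0.1204 → 12.0 centimorgans.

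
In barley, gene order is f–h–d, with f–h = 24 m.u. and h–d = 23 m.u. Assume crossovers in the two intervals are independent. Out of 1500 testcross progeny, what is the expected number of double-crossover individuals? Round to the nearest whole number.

Map distances give recombination frequencies of 0.240 and 0.230 for the two intervals.
With no interference, expected double-crossover frequency = 0.240 × 0.230 = 0.05520.
Expected number = 0.05520 × 1500 = 82.80 ≈ 83.

83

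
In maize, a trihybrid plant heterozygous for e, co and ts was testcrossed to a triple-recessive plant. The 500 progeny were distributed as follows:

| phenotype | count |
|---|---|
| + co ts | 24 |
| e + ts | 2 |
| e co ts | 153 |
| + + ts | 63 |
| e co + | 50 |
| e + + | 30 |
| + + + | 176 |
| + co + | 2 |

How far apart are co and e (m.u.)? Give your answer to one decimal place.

The two most frequent reciprocal classes, e co ts and + + +, are the parental types, so the F1 was e co ts / + + +.
The two rarest classes, e + ts and + co +, are the double crossovers. Comparing them with the parentals, only the co allele has switched, so co is the middle locus and the order is ts – co – e.
Crossovers in the co–e interval produce the single-crossover classes + co ts and e + + (24 + 30 = 54) plus the double crossovers (4).
RF(co–e) = (54 + 4) / 500 = 58/500 = 0.1160 → 11.6 m.u.

11.6 m.u.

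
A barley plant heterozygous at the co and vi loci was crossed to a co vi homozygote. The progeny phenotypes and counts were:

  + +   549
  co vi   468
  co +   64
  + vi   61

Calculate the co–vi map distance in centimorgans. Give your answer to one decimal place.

The two most frequent classes, + + (549) and co vi (468), are the parental types, so the F1 was + + / co vi.
The recombinant classes are + vi and co +: 61 + 64 = 125.
Recombination frequency = 125/1142 = 0.1095 ≈ 10.9%, i.e. 10.9 centimorgans.

10.9 centimorgans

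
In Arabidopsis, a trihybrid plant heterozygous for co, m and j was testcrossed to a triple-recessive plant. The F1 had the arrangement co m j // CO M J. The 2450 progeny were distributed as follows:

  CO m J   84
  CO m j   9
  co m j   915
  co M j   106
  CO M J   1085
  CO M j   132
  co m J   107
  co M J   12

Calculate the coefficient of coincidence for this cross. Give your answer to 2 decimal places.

The two rarest classes, CO m j and co M J, are the double crossovers. Comparing them with the parentals, only the co allele has switched, so co is the middle locus and the order is m – co – j.
m–co: (190 + 21)/2450 = 0.0861; co–j: (239 + 21)/2450 = 0.1061.
Expected DCO frequency = 0.0861 × 0.1061 ≈ 0.00914; observed = 21/2450 ≈ 0.00857.
Coefficient of coincidence = 0.00857/0.00914 ≈ 0.94.

0.94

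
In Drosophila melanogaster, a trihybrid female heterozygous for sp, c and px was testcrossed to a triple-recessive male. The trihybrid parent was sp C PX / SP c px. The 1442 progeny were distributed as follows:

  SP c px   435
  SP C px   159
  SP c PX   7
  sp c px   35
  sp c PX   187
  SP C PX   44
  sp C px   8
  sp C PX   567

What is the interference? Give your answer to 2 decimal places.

The two rarest classes, sp C px and SP c PX, are the double crossovers. Comparing them with the parentals, only the px allele has switched, so px is the middle locus and the order is sp – px – c.
sp–px: (79 + 15)/1442 = 0.0652; px–c: (346 + 15)/1442 = 0.2503.
Expected DCO frequency = 0.0652 × 0.2503 ≈ 0.01632; observed = 15/1442 ≈ 0.01040.
Coefficient of coincidence = 0.01040/0.01632 ≈ 0.64; interference = 1 − 0.64 = 0.36.

0.36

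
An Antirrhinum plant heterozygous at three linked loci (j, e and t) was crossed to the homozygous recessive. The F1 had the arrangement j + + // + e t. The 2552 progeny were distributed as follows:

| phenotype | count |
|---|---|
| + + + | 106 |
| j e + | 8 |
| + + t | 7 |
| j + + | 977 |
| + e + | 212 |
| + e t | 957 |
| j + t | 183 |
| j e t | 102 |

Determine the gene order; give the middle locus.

The two rarest classes, j e + and + + t, are the double crossovers. Comparing them with the parentals, only the e allele has switched, so e is the middle locus and the order is t – e – j.

e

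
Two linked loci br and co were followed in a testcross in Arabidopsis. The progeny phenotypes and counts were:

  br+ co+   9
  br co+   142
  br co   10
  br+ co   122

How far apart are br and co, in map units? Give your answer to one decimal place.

6.7 map units

The two most frequent classes, br+ co (122) and br co+ (142), are the parental types, so the F1 was br+ co / br co+.
The recombinant classes are br+ co+ and br co: 9 + 10 = 19.
Recombination frequency = 19/283 = 0.0671 ≈ 6.7%, i.e. 6.7 map units.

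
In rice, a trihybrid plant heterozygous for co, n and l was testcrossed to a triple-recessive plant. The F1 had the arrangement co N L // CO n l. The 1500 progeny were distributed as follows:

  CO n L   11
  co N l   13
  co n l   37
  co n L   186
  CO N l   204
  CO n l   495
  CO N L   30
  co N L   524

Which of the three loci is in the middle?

l

The two rarest classes, co N l and CO n L, are the double crossovers. Comparing them with the parentals, only the l allele has switched, so l is the middle locus and the order is co – l – n.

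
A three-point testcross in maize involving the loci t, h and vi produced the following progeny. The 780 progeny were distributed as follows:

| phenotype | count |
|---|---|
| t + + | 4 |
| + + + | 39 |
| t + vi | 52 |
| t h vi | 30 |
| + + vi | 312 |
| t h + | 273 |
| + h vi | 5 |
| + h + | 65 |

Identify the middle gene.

The two most frequent reciprocal classes, + + vi and t h +, are the parental types, so the F1 was + + vi / t h +.
The two rarest classes, + h vi and t + +, are the double crossovers. Comparing them with the parentals, only the h allele has switched, so h is the middle locus and the order is vi – h – t.

h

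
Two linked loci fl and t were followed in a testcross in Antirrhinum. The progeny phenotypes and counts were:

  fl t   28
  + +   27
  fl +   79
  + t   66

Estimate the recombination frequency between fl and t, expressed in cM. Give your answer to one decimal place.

The two most frequent classes, + t (66) and fl + (79), are the parental types, so the F1 was + t / fl +.
The recombinant classes are + + and fl t: 27 + 28 = 55.
Recombination frequency = 55/200 = 0.2750 ≈ 27.5%, i.e. 27.5 cM.

27.5 cM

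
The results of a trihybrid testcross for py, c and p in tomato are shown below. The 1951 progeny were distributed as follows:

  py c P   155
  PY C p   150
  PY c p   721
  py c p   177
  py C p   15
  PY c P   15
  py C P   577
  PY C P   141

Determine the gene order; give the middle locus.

p

The two most frequent reciprocal classes, PY c p and py C P, are the parental types, so the F1 was PY c p / py C P.
The two rarest classes, PY c P and py C p, are the double crossovers. Comparing them with the parentals, only the p allele has switched, so p is the middle locus and the order is c – p – py.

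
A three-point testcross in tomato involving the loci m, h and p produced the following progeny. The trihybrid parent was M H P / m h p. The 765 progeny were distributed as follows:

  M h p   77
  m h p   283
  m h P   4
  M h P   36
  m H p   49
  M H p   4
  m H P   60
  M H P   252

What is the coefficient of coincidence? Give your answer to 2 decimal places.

0.45

The two rarest classes, M H p and m h P, are the double crossovers. Comparing them with the parentals, only the p allele has switched, so p is the middle locus and the order is h – p – m.
h–p: (85 + 8)/765 = 0.1216; p–m: (137 + 8)/765 = 0.1895.
Expected DCO frequency = 0.1216 × 0.1895 ≈ 0.02304; observed = 8/765 ≈ 0.01046.
Coefficient of coincidence = 0.01046/0.02304 ≈ 0.45.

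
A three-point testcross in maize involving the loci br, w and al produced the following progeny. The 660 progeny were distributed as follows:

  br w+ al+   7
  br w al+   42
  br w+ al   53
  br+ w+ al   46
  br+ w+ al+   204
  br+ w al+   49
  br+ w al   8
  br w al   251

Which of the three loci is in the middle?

The two most frequent reciprocal classes, br w al and br+ w+ al+, are the parental types, so the F1 was br w al / br+ w+ al+.
The two rarest classes, br+ w al and br w+ al+, are the double crossovers. Comparing them with the parentals, only the br allele has switched, so br is the middle locus and the order is al – br – w.

br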